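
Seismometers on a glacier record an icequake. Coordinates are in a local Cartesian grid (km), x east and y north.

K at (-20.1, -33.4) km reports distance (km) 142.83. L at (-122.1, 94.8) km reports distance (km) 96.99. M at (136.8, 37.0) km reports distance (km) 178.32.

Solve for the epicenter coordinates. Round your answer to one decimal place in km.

Circle about each station: (x + 20.1)² + (y + 33.4)² = 142.83²; (x + 122.1)² + (y − 94.8)² = 96.99²; (x − 136.8)² + (y − 37.0)² = 178.32².
Subtracting the K equation from the L and M equations removes the quadratic terms:
-204.0 x + 256.4 y = 33369.23
313.8 x + 140.8 y = 7166.06
Solving the 2×2 system: x ≈ -26.2, y ≈ 109.3 km.

-26.2 km east, 109.3 km north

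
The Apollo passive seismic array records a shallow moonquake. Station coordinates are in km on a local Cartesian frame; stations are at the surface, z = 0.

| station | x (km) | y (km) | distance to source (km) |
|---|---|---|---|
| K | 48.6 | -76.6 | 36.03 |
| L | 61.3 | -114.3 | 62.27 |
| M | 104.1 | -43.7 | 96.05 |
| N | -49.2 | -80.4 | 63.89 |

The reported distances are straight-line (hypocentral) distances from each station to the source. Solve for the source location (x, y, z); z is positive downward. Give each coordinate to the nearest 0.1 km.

Each station gives a sphere (x−x_i)² + (y−y_i)² + z² = d_i² (stations at z=0).
Subtracting the K sphere from L and M: z² cancels, leaving linear equations in x and y:
25.4 x − 75.4 y = 6013.27
111.0 x + 65.8 y = -3410.46
Solving: x ≈ 13.796, y ≈ -75.104 km (keep extra digits for the depth step; rounded: 13.8, -75.1).
Then from the K sphere: z² = 36.03² − (x − 48.6)² − (y + 76.6)² with x = 13.796, y = -75.104, so z ≈ 9.198 ≈ 9.2 km.
Check against N (with the unrounded solution): distance 63.88 ≈ 63.89 km. ✓

x ≈ 13.8 km, y ≈ -75.1 km, depth ≈ 9.2 km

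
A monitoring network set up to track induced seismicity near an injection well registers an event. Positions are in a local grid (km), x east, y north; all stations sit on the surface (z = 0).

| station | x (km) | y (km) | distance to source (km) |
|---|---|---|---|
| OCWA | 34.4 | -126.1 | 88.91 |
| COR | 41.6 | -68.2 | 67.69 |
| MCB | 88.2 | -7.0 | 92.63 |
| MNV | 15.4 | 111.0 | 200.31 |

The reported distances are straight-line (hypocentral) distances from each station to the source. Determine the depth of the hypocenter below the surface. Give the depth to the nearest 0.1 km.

depth ≈ 62.5 km

Each station gives a sphere (x−x_i)² + (y−y_i)² + z² = d_i² (stations at z=0).
Subtracting the OCWA sphere from COR and MCB: z² cancels, leaving linear equations in x and y:
14.4 x + 115.8 y = -7379.72
107.6 x + 238.2 y = -9931.66
Solving: x ≈ 67.305, y ≈ -72.098 km (keep extra digits for the depth step; rounded: 67.3, -72.1).
Then from the OCWA sphere: z² = 88.91² − (x − 34.4)² − (y + 126.1)² with x = 67.305, y = -72.098, so z ≈ 62.498 ≈ 62.5 km.
Check against MNV (with the unrounded solution): distance 200.31 ≈ 200.31 km. ✓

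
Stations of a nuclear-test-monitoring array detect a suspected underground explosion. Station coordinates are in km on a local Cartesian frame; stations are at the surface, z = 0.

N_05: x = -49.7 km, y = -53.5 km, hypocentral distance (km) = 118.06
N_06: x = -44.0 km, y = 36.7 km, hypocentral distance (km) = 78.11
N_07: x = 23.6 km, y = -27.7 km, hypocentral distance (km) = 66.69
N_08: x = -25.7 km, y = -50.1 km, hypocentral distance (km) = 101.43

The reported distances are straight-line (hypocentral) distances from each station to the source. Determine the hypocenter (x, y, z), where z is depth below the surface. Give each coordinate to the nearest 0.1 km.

Each station gives a sphere (x−x_i)² + (y−y_i)² + z² = d_i² (stations at z=0).
Subtracting the N_05 sphere from N_06 and N_07: z² cancels, leaving linear equations in x and y:
11.4 x + 180.4 y = 5787.54
146.6 x + 51.6 y = 5482.52
Solving: x ≈ 26.700, y ≈ 30.394 km (keep extra digits for the depth step; rounded: 26.7, 30.4).
Then from the N_05 sphere: z² = 118.06² − (x + 49.7)² − (y + 53.5)² with x = 26.700, y = 30.394, so z ≈ 32.604 ≈ 32.6 km.
Check against N_08 (with the unrounded solution): distance 101.43 ≈ 101.43 km. ✓

(26.7, 30.4, 32.6)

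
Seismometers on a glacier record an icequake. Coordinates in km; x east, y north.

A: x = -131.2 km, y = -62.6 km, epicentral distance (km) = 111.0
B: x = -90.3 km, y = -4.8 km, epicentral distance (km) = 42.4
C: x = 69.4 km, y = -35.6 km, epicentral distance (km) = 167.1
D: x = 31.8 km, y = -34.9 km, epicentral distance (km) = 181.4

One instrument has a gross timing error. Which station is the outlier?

Solve using three stations at a time. Using A, B, C (subtract circle equations pairwise → linear system) gives (x, y) ≈ (-81.3, 36.5).
Distances from that point to each station vs reported:
  A: calculated 110.9 vs reported 111.0 → residual 0.1 km
  B: calculated 42.3 vs reported 42.4 → residual 0.1 km
  C: calculated 167.1 vs reported 167.1 → residual 0.0 km
  D: calculated 133.8 vs reported 181.4 → residual 47.6 km
A, B, C are mutually consistent (residuals ≈ 0); D is off by 47.6 km.

D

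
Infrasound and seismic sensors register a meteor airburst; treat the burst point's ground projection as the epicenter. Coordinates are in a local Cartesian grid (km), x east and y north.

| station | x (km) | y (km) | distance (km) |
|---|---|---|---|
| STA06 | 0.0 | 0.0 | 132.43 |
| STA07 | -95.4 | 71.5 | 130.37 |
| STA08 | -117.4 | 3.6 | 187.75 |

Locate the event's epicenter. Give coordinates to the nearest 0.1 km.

(20.7, 130.8)

Circle about each station: x² + y² = 132.43²; (x + 95.4)² + (y − 71.5)² = 130.37²; (x + 117.4)² + (y − 3.6)² = 187.75².
Subtracting pairs of circle equations eliminates x²+y² and gives linear equations (the radical axes):
-190.8 x + 143.0 y = 14754.78
-234.8 x + 7.2 y = -3916.64
Solving the 2×2 system: x ≈ 20.7, y ≈ 130.8 km.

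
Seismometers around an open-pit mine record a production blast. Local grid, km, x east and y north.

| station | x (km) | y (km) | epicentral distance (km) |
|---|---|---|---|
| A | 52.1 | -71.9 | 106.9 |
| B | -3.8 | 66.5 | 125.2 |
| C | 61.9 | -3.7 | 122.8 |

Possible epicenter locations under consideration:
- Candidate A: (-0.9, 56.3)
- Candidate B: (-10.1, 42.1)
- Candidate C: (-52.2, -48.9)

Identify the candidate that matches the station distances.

For each candidate, compare |candidate − station| to the reported distance:
Candidate A: residuals A 31.8, B 114.6, C 35.9 → max 114.6 km
Candidate B: residuals A 23.0, B 100.0, C 37.5 → max 100.0 km
Candidate C: residuals A 0.1, B 0.1, C 0.1 → max 0.1 km
Only Candidate C has all residuals ≈ 0.

Candidate C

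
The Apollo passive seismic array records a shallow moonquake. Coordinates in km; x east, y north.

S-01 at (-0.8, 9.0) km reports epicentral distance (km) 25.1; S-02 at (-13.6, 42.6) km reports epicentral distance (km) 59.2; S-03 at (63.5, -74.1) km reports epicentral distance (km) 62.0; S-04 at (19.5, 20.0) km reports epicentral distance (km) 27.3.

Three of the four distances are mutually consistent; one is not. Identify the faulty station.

S-03

Solve using three stations at a time. Using S-01, S-02, S-04 (subtract circle equations pairwise → linear system) gives (x, y) ≈ (18.3, -7.3).
Distances from that point to each station vs reported:
  S-01: calculated 25.1 vs reported 25.1 → residual 0.0 km
  S-02: calculated 59.2 vs reported 59.2 → residual 0.0 km
  S-03: calculated 80.7 vs reported 62.0 → residual 18.7 km
  S-04: calculated 27.3 vs reported 27.3 → residual 0.0 km
S-01, S-02, S-04 are mutually consistent (residuals ≈ 0); S-03 is off by 18.7 km.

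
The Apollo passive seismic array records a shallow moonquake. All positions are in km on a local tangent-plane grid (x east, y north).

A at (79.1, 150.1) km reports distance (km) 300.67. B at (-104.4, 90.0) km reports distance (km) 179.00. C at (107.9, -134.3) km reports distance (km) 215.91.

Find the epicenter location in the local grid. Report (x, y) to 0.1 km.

x ≈ -103.2 km, y ≈ -89.0 km

Circle about each station: (x − 79.1)² + (y − 150.1)² = 300.67²; (x + 104.4)² + (y − 90.0)² = 179.00²; (x − 107.9)² + (y + 134.3)² = 215.91².
Subtracting pairs of circle equations eliminates x²+y² and gives linear equations (the radical axes):
-367.0 x − 120.2 y = 48573.99
57.6 x − 568.8 y = 44677.40
Solving the 2×2 system: x ≈ -103.2, y ≈ -89.0 km.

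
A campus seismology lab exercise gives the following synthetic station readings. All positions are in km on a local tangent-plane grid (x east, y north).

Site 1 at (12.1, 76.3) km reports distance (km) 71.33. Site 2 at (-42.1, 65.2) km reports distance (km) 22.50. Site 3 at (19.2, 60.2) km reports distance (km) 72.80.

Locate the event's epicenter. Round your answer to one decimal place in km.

(-52.0, 45.0)

Circle about each station: (x − 12.1)² + (y − 76.3)² = 71.33²; (x + 42.1)² + (y − 65.2)² = 22.50²; (x − 19.2)² + (y − 60.2)² = 72.80².
Subtracting pairs of circle equations eliminates x²+y² and gives linear equations (the radical axes):
-108.4 x − 22.2 y = 4637.07
14.2 x − 32.2 y = -2187.29
Solving the 2×2 system: x ≈ -52.0, y ≈ 45.0 km.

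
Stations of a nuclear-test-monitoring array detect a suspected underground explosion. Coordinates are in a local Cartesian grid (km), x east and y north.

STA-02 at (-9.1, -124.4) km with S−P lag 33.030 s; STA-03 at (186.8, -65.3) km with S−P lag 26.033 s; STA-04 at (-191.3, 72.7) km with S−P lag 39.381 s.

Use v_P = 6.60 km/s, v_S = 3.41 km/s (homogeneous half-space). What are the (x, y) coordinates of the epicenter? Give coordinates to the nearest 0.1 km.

Distance from S−P lag: d = Δt · v_P v_S / (v_P − v_S) = Δt · (6.60·3.41)/(6.60−3.41) ≈ 7.0552·Δt.
So d_STA-02 = 233.03, d_STA-03 = 183.67, d_STA-04 = 277.84 km.
Circle about each station: (x + 9.1)² + (y + 124.4)² = 233.03²; (x − 186.8)² + (y + 65.3)² = 183.67²; (x + 191.3)² + (y − 72.7)² = 277.84².
Subtracting the STA-02 equation from the STA-03 and STA-04 equations removes the quadratic terms:
391.8 x + 118.2 y = 44168.47
-364.4 x + 394.2 y = 3430.73
Solving the 2×2 system: x ≈ 86.1, y ≈ 88.3 km.
Check against STA-02 (with the unrounded x, y): √((x + 9.1)²+(y + 124.4)²) = 233.02 ≈ 233.03 km. ✓

86.1 km east, 88.3 km north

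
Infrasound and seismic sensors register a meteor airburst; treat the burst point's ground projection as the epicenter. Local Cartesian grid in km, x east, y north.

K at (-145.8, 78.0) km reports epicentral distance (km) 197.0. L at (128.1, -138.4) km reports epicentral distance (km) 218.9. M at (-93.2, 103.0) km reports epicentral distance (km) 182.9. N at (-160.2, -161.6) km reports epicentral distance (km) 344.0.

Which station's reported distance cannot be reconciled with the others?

Solve using three stations at a time. Using L, M, N (subtract circle equations pairwise → linear system) gives (x, y) ≈ (87.8, 76.8).
Distances from that point to each station vs reported:
  K: calculated 233.6 vs reported 197.0 → residual 36.6 km
  L: calculated 218.9 vs reported 218.9 → residual 0.0 km
  M: calculated 182.9 vs reported 182.9 → residual 0.0 km
  N: calculated 344.0 vs reported 344.0 → residual 0.0 km
L, M, N are mutually consistent (residuals ≈ 0); K is off by 36.6 km.

K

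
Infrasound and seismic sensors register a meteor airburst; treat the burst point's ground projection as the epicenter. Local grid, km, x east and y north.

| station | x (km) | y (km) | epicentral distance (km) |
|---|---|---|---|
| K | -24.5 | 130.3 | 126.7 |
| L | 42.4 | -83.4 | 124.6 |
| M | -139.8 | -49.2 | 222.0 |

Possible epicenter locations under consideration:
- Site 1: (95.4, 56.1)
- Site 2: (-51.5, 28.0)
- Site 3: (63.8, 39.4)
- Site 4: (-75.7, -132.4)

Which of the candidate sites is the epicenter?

For each candidate, compare |candidate − station| to the reported distance:
Site 1: residuals K 14.3, L 24.6, M 35.7 → max 35.7 km
Site 2: residuals K 20.9, L 21.1, M 104.7 → max 104.7 km
Site 3: residuals K 0.0, L 0.1, M 0.0 → max 0.1 km
Site 4: residuals K 140.9, L 3.3, M 117.0 → max 140.9 km
Only Site 3 has all residuals ≈ 0.

Site 3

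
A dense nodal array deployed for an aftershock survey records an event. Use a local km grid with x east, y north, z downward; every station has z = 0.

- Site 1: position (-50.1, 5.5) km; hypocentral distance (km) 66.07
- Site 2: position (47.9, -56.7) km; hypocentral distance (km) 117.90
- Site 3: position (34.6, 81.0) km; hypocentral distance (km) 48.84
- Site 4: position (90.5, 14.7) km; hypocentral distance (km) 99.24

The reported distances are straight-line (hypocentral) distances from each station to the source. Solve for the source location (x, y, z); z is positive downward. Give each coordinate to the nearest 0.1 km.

(-1.9, 49.8, 8.9)

Each station gives a sphere (x−x_i)² + (y−y_i)² + z² = d_i² (stations at z=0).
Subtracting the Site 1 sphere from Site 2 and Site 3: z² cancels, leaving linear equations in x and y:
196.0 x − 124.4 y = -6566.13
169.4 x + 151.0 y = 7197.80
Solving: x ≈ -1.896, y ≈ 49.795 km (keep extra digits for the depth step; rounded: -1.9, 49.8).
Then from the Site 1 sphere: z² = 66.07² − (x + 50.1)² − (y − 5.5)² with x = -1.896, y = 49.795, so z ≈ 8.920 ≈ 8.9 km.
Check against Site 4 (with the unrounded solution): distance 99.24 ≈ 99.24 km. ✓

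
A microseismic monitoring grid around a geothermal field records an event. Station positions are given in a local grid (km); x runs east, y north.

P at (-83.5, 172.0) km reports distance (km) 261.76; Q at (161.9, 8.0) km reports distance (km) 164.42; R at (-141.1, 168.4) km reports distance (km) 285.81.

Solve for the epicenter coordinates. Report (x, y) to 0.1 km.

(17.0, -69.7)

Circle about each station: (x + 83.5)² + (y − 172.0)² = 261.76²; (x − 161.9)² + (y − 8.0)² = 164.42²; (x + 141.1)² + (y − 168.4)² = 285.81².
Subtracting the P equation from the Q and R equations removes the quadratic terms:
490.8 x − 328.0 y = 31203.72
-115.2 x − 7.2 y = -1457.54
Solving the 2×2 system: x ≈ 17.0, y ≈ -69.7 km.
Check against P (with the unrounded x, y): √((x + 83.5)²+(y − 172.0)²) = 261.75 ≈ 261.76 km. ✓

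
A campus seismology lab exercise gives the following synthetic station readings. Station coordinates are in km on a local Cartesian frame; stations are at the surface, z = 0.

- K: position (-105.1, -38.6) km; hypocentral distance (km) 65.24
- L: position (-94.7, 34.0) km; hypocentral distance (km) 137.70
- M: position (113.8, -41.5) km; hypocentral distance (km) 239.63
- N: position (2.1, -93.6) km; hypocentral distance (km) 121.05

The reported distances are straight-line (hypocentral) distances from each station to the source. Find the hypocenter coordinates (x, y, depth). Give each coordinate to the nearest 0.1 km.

Each station gives a sphere (x−x_i)² + (y−y_i)² + z² = d_i² (stations at z=0).
Subtracting the K sphere from L and M: z² cancels, leaving linear equations in x and y:
20.8 x + 145.2 y = -17116.91
437.8 x − 5.8 y = -51029.56
Solving: x ≈ -117.897, y ≈ -100.996 km (keep extra digits for the depth step; rounded: -117.9, -101.0).
Then from the K sphere: z² = 65.24² − (x + 105.1)² − (y + 38.6)² with x = -117.897, y = -100.996, so z ≈ 14.115 ≈ 14.1 km.
Check against N (with the unrounded solution): distance 121.05 ≈ 121.05 km. ✓

x ≈ -117.9 km, y ≈ -101.0 km, depth ≈ 14.1 km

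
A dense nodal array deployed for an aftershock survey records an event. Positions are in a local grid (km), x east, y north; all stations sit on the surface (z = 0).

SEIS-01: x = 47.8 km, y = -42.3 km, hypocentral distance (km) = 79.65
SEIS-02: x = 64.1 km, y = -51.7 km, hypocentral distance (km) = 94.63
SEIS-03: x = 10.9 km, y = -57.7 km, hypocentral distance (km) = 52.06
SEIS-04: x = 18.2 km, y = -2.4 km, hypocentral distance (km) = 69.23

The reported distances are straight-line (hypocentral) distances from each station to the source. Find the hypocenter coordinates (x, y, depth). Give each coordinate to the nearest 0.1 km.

Each station gives a sphere (x−x_i)² + (y−y_i)² + z² = d_i² (stations at z=0).
Subtracting the SEIS-01 sphere from SEIS-02 and SEIS-03: z² cancels, leaving linear equations in x and y:
32.6 x − 18.8 y = 96.86
-73.8 x − 30.8 y = 3007.85
Solving: x ≈ -22.398, y ≈ -43.990 km (keep extra digits for the depth step; rounded: -22.4, -44.0).
Then from the SEIS-01 sphere: z² = 79.65² − (x − 47.8)² − (y + 42.3)² with x = -22.398, y = -43.990, so z ≈ 37.597 ≈ 37.6 km.

x ≈ -22.4 km, y ≈ -44.0 km, depth ≈ 37.6 km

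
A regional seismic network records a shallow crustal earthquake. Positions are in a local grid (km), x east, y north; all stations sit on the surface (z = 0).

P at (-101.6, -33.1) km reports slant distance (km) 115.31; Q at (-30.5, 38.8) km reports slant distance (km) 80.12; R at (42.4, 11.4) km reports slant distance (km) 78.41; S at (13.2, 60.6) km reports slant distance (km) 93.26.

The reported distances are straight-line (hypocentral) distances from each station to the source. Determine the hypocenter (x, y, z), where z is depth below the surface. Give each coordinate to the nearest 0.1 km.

(-5.2, -9.5, 58.7)

Each station gives a sphere (x−x_i)² + (y−y_i)² + z² = d_i² (stations at z=0).
Subtracting the P sphere from Q and R: z² cancels, leaving linear equations in x and y:
142.2 x + 143.8 y = -2105.30
288.0 x + 89.0 y = -2342.18
Solving: x ≈ -5.196, y ≈ -9.502 km (keep extra digits for the depth step; rounded: -5.2, -9.5).
Then from the P sphere: z² = 115.31² − (x + 101.6)² − (y + 33.1)² with x = -5.196, y = -9.502, so z ≈ 58.701 ≈ 58.7 km.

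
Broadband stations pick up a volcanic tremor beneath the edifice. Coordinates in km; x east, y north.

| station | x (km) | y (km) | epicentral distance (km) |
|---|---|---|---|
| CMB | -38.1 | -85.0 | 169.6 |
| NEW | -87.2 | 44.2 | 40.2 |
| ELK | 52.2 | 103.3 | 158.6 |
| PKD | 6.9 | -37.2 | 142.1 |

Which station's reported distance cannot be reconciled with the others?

ELK

Solve using three stations at a time. Using CMB, NEW, PKD (subtract circle equations pairwise → linear system) gives (x, y) ≈ (-71.6, 81.3).
Distances from that point to each station vs reported:
  CMB: calculated 169.6 vs reported 169.6 → residual 0.0 km
  NEW: calculated 40.2 vs reported 40.2 → residual 0.0 km
  ELK: calculated 125.7 vs reported 158.6 → residual 32.9 km
  PKD: calculated 142.1 vs reported 142.1 → residual 0.0 km
CMB, NEW, PKD are mutually consistent (residuals ≈ 0); ELK is off by 32.9 km.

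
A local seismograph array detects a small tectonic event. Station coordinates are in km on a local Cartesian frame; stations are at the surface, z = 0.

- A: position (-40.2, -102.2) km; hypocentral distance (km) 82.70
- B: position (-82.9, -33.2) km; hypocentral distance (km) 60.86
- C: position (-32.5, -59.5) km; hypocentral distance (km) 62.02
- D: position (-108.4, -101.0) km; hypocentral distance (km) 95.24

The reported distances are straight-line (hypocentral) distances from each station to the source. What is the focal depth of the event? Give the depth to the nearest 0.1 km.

z ≈ 54.3 km

Each station gives a sphere (x−x_i)² + (y−y_i)² + z² = d_i² (stations at z=0).
Subtracting the A sphere from B and C: z² cancels, leaving linear equations in x and y:
-85.4 x + 138.0 y = -950.88
15.4 x + 85.4 y = -4471.57
Solving: x ≈ -56.896, y ≈ -42.100 km (keep extra digits for the depth step; rounded: -56.9, -42.1).
Then from the A sphere: z² = 82.70² − (x + 40.2)² − (y + 102.2)² with x = -56.896, y = -42.100, so z ≈ 54.300 ≈ 54.3 km.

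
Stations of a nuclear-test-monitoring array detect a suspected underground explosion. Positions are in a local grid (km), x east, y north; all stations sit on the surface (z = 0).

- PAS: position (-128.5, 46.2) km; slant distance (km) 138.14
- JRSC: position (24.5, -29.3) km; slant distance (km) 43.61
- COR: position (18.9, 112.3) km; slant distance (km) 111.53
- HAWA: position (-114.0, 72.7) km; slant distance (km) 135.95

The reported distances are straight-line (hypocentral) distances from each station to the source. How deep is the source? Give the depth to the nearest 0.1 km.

Each station gives a sphere (x−x_i)² + (y−y_i)² + z² = d_i² (stations at z=0).
Subtracting the PAS sphere from JRSC and COR: z² cancels, leaving linear equations in x and y:
306.0 x − 151.0 y = -7.12
294.8 x + 132.2 y = 965.53
Solving: x ≈ 1.705, y ≈ 3.502 km (keep extra digits for the depth step; rounded: 1.7, 3.5).
Then from the PAS sphere: z² = 138.14² − (x + 128.5)² − (y − 46.2)² with x = 1.705, y = 3.502, so z ≈ 17.499 ≈ 17.5 km.

depth ≈ 17.5 km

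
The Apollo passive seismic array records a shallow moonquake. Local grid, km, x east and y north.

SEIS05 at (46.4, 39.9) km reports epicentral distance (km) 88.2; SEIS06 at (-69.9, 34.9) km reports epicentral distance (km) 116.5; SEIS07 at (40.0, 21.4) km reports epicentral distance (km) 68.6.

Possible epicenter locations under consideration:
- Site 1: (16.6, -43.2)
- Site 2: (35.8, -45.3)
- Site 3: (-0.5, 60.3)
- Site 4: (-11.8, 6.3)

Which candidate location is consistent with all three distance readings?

Site 1

For each candidate, compare |candidate − station| to the reported distance:
Site 1: residuals SEIS05 0.1, SEIS06 0.0, SEIS07 0.1 → max 0.1 km
Site 2: residuals SEIS05 2.3, SEIS06 16.2, SEIS07 1.8 → max 16.2 km
Site 3: residuals SEIS05 37.1, SEIS06 42.6, SEIS07 12.4 → max 42.6 km
Site 4: residuals SEIS05 21.0, SEIS06 51.7, SEIS07 14.6 → max 51.7 km
Only Site 1 has all residuals ≈ 0.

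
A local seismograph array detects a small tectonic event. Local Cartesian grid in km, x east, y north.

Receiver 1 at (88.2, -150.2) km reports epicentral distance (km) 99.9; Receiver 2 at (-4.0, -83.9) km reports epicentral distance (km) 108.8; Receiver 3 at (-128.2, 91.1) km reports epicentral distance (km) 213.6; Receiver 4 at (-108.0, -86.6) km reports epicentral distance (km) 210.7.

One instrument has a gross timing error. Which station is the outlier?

Solve using three stations at a time. Using Receiver 1, Receiver 2, Receiver 4 (subtract circle equations pairwise → linear system) gives (x, y) ≈ (99.6, -51.0).
Distances from that point to each station vs reported:
  Receiver 1: calculated 99.8 vs reported 99.9 → residual 0.1 km
  Receiver 2: calculated 108.7 vs reported 108.8 → residual 0.1 km
  Receiver 3: calculated 268.5 vs reported 213.6 → residual 54.9 km
  Receiver 4: calculated 210.7 vs reported 210.7 → residual 0.0 km
Receiver 1, Receiver 2, Receiver 4 are mutually consistent (residuals ≈ 0); Receiver 3 is off by 54.9 km.

Receiver 3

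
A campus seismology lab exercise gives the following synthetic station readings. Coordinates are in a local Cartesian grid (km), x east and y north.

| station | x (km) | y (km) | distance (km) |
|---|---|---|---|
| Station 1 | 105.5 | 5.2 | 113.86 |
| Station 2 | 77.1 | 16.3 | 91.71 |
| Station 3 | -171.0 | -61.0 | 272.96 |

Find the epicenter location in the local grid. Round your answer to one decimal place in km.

Circle about each station: (x − 105.5)² + (y − 5.2)² = 113.86²; (x − 77.1)² + (y − 16.3)² = 91.71²; (x + 171.0)² + (y + 61.0)² = 272.96².
Subtracting the Station 1 equation from the Station 2 and Station 3 equations removes the quadratic terms:
-56.8 x + 22.2 y = -393.81
-553.0 x − 132.4 y = -39738.35
Solving the 2×2 system: x ≈ 47.2, y ≈ 103.0 km.

(47.2, 103.0)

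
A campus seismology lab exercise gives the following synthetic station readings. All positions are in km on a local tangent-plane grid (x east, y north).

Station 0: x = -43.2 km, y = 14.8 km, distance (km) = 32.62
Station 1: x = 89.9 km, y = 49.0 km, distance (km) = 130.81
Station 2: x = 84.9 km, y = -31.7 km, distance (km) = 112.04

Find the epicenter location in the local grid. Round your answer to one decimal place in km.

-25.5 km east, -12.6 km north

Circle about each station: (x + 43.2)² + (y − 14.8)² = 32.62²; (x − 89.9)² + (y − 49.0)² = 130.81²; (x − 84.9)² + (y + 31.7)² = 112.04².
Subtracting the Station 0 equation from the Station 1 and Station 2 equations removes the quadratic terms:
266.2 x + 68.4 y = -7649.46
256.2 x − 93.0 y = -5361.28
Solving the 2×2 system: x ≈ -25.5, y ≈ -12.6 km.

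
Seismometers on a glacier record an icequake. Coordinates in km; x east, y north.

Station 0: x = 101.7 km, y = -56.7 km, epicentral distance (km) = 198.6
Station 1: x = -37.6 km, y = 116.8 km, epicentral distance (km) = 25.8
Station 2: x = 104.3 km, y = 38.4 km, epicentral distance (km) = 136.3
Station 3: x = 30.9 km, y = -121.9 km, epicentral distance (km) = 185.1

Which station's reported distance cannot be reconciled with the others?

Station 3

Solve using three stations at a time. Using Station 0, Station 1, Station 2 (subtract circle equations pairwise → linear system) gives (x, y) ≈ (-15.3, 103.8).
Distances from that point to each station vs reported:
  Station 0: calculated 198.6 vs reported 198.6 → residual 0.0 km
  Station 1: calculated 25.8 vs reported 25.8 → residual 0.0 km
  Station 2: calculated 136.3 vs reported 136.3 → residual 0.0 km
  Station 3: calculated 230.4 vs reported 185.1 → residual 45.3 km
Station 0, Station 1, Station 2 are mutually consistent (residuals ≈ 0); Station 3 is off by 45.3 km.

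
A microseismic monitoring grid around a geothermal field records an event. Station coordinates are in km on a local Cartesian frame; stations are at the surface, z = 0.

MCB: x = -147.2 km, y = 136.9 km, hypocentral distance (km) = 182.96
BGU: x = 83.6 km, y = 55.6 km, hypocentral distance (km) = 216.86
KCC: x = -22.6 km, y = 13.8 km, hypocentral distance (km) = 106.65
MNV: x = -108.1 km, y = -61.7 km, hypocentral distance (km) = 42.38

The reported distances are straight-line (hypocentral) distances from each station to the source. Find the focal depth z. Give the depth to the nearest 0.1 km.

Each station gives a sphere (x−x_i)² + (y−y_i)² + z² = d_i² (stations at z=0).
Subtracting the MCB sphere from BGU and KCC: z² cancels, leaving linear equations in x and y:
461.6 x − 162.6 y = -43883.03
249.2 x − 246.2 y = -17608.11
Solving: x ≈ -108.592, y ≈ -38.396 km (keep extra digits for the depth step; rounded: -108.6, -38.4).
Then from the MCB sphere: z² = 182.96² − (x + 147.2)² − (y − 136.9)² with x = -108.592, y = -38.396, so z ≈ 35.427 ≈ 35.4 km.
Check against MNV (with the unrounded solution): distance 42.41 ≈ 42.38 km. ✓

depth ≈ 35.4 km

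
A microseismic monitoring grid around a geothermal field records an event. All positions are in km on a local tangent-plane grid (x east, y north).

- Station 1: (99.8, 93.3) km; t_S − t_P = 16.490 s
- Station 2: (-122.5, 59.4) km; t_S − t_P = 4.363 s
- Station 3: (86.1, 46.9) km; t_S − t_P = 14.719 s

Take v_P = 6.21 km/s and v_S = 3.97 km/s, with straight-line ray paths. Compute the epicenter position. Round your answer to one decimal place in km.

x ≈ -75.9 km, y ≈ 47.8 km

Distance from S−P lag: d = Δt · v_P v_S / (v_P − v_S) = Δt · (6.21·3.97)/(6.21−3.97) ≈ 11.0061·Δt.
So d_Station 1 = 181.49, d_Station 2 = 48.02, d_Station 3 = 162.00 km.
Circle about each station: (x − 99.8)² + (y − 93.3)² = 181.49²; (x + 122.5)² + (y − 59.4)² = 48.02²; (x − 86.1)² + (y − 46.9)² = 162.00².
Subtracting the Station 1 equation from the Station 2 and Station 3 equations removes the quadratic terms:
-444.6 x − 67.8 y = 30502.38
-27.4 x − 92.8 y = -2357.49
Solving the 2×2 system: x ≈ -75.9, y ≈ 47.8 km.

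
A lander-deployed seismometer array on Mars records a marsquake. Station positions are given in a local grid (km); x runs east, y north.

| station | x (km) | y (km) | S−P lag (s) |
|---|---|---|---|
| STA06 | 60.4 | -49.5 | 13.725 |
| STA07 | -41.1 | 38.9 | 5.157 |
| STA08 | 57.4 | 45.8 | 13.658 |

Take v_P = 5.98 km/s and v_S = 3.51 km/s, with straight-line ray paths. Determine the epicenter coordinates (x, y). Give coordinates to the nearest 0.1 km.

Distance from S−P lag: d = Δt · v_P v_S / (v_P − v_S) = Δt · (5.98·3.51)/(5.98−3.51) ≈ 8.4979·Δt.
So d_STA06 = 116.63, d_STA07 = 43.82, d_STA08 = 116.06 km.
Circle about each station: (x − 60.4)² + (y + 49.5)² = 116.63²; (x + 41.1)² + (y − 38.9)² = 43.82²; (x − 57.4)² + (y − 45.8)² = 116.06².
Subtracting pairs of circle equations eliminates x²+y² and gives linear equations (the radical axes):
-203.0 x + 176.8 y = 8786.37
-6.0 x + 190.6 y = -573.38
Solving the 2×2 system: x ≈ -47.2, y ≈ -4.5 km.

(-47.2, -4.5)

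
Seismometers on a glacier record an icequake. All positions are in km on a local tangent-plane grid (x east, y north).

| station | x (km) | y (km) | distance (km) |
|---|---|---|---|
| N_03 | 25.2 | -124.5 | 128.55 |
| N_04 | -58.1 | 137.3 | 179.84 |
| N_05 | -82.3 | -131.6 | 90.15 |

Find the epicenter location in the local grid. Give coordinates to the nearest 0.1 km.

(-73.3, -41.9)

Circle about each station: (x − 25.2)² + (y + 124.5)² = 128.55²; (x + 58.1)² + (y − 137.3)² = 179.84²; (x + 82.3)² + (y + 131.6)² = 90.15².
Subtracting pairs of circle equations eliminates x²+y² and gives linear equations (the radical axes):
-166.6 x + 523.6 y = -9725.71
-215.0 x − 14.2 y = 16354.64
Solving the 2×2 system: x ≈ -73.3, y ≈ -41.9 km.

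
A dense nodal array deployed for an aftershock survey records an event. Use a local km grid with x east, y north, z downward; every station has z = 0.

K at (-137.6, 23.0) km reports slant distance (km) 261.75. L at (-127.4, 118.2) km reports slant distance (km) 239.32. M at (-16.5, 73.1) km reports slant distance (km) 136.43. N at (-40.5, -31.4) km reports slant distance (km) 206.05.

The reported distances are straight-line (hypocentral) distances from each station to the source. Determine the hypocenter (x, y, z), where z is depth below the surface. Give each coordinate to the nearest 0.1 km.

x ≈ 105.8 km, y ≈ 104.1 km, depth ≈ 51.9 km

Each station gives a sphere (x−x_i)² + (y−y_i)² + z² = d_i² (stations at z=0).
Subtracting the K sphere from L and M: z² cancels, leaving linear equations in x and y:
20.4 x + 190.4 y = 21978.24
242.2 x + 100.2 y = 36053.02
Solving: x ≈ 105.791, y ≈ 104.097 km (keep extra digits for the depth step; rounded: 105.8, 104.1).
Then from the K sphere: z² = 261.75² − (x + 137.6)² − (y − 23.0)² with x = 105.791, y = 104.097, so z ≈ 51.934 ≈ 51.9 km.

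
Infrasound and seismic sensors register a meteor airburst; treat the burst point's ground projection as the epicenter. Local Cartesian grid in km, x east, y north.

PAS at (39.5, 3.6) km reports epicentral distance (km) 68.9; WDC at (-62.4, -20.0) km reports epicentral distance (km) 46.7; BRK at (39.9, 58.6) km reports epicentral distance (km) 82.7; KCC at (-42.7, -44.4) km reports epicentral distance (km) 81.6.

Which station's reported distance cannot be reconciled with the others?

KCC

Solve using three stations at a time. Using PAS, WDC, BRK (subtract circle equations pairwise → linear system) gives (x, y) ≈ (-28.9, 12.6).
Distances from that point to each station vs reported:
  PAS: calculated 68.9 vs reported 68.9 → residual 0.0 km
  WDC: calculated 46.8 vs reported 46.7 → residual 0.1 km
  BRK: calculated 82.7 vs reported 82.7 → residual 0.0 km
  KCC: calculated 58.6 vs reported 81.6 → residual 23.0 km
PAS, WDC, BRK are mutually consistent (residuals ≈ 0); KCC is off by 23.0 km.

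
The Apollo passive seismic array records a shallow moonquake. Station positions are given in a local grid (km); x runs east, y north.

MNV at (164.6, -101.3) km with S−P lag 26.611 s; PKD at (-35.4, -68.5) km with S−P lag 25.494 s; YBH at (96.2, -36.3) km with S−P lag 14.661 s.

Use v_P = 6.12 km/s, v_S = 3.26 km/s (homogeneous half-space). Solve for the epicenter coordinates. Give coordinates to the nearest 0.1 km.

Distance from S−P lag: d = Δt · v_P v_S / (v_P − v_S) = Δt · (6.12·3.26)/(6.12−3.26) ≈ 6.9759·Δt.
So d_MNV = 185.64, d_PKD = 177.84, d_YBH = 102.27 km.
Circle about each station: (x − 164.6)² + (y + 101.3)² = 185.64²; (x + 35.4)² + (y + 68.5)² = 177.84²; (x − 96.2)² + (y + 36.3)² = 102.27².
Subtracting the MNV equation from the PKD and YBH equations removes the quadratic terms:
-400.0 x + 65.6 y = -28574.30
-136.8 x + 130.0 y = -2779.66
Solving the 2×2 system: x ≈ 82.1, y ≈ 65.0 km.
Check against MNV (with the unrounded x, y): √((x − 164.6)²+(y + 101.3)²) = 185.65 ≈ 185.64 km. ✓

82.1 km east, 65.0 km north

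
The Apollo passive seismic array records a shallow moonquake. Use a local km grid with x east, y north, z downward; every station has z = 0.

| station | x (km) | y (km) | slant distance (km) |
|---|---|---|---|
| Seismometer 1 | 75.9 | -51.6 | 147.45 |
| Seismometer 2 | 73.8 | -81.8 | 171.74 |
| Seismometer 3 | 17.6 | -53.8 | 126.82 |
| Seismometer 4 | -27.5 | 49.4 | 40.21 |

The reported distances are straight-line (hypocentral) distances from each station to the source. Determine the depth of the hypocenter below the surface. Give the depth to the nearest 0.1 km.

depth ≈ 29.1 km

Each station gives a sphere (x−x_i)² + (y−y_i)² + z² = d_i² (stations at z=0).
Subtracting the Seismometer 1 sphere from Seismometer 2 and Seismometer 3: z² cancels, leaving linear equations in x and y:
-4.2 x − 60.4 y = -4038.82
-116.6 x − 4.4 y = 439.02
Solving: x ≈ -6.305, y ≈ 67.306 km (keep extra digits for the depth step; rounded: -6.3, 67.3).
Then from the Seismometer 1 sphere: z² = 147.45² − (x − 75.9)² − (y + 51.6)² with x = -6.305, y = 67.306, so z ≈ 29.072 ≈ 29.1 km.
Check against Seismometer 4 (with the unrounded solution): distance 40.19 ≈ 40.21 km. ✓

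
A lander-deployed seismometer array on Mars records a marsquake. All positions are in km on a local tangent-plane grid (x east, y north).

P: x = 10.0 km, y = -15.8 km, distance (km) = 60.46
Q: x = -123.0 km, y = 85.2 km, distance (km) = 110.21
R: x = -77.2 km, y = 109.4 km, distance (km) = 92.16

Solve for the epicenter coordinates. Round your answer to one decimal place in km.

Circle about each station: (x − 10.0)² + (y + 15.8)² = 60.46²; (x + 123.0)² + (y − 85.2)² = 110.21²; (x + 77.2)² + (y − 109.4)² = 92.16².
Subtracting the P equation from the Q and R equations removes the quadratic terms:
-266.0 x + 202.0 y = 13547.57
-174.4 x + 250.4 y = 12740.51
Solving the 2×2 system: x ≈ -26.1, y ≈ 32.7 km.

-26.1 km east, 32.7 km north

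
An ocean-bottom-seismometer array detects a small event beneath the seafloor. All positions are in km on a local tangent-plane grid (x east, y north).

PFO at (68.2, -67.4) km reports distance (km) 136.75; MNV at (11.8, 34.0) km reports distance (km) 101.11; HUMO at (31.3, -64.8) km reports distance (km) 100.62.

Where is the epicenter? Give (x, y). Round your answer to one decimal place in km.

(-64.1, -32.8)

Circle about each station: (x − 68.2)² + (y + 67.4)² = 136.75²; (x − 11.8)² + (y − 34.0)² = 101.11²; (x − 31.3)² + (y + 64.8)² = 100.62².
Subtracting the PFO equation from the MNV and HUMO equations removes the quadratic terms:
-112.8 x + 202.8 y = 578.57
-73.8 x + 5.2 y = 4560.91
Solving the 2×2 system: x ≈ -64.1, y ≈ -32.8 km.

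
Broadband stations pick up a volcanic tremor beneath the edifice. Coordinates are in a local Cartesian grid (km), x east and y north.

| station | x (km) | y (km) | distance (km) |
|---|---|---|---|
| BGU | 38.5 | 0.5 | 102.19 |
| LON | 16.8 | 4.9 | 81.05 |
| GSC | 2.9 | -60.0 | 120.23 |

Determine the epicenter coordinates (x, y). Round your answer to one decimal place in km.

-52.7 km east, 46.6 km north

Circle about each station: (x − 38.5)² + (y − 0.5)² = 102.19²; (x − 16.8)² + (y − 4.9)² = 81.05²; (x − 2.9)² + (y + 60.0)² = 120.23².
Subtracting the BGU equation from the LON and GSC equations removes the quadratic terms:
-43.4 x + 8.8 y = 2697.44
-71.2 x − 121.0 y = -1886.55
Solving the 2×2 system: x ≈ -52.7, y ≈ 46.6 km.
Check against BGU (with the unrounded x, y): √((x − 38.5)²+(y − 0.5)²) = 102.19 ≈ 102.19 km. ✓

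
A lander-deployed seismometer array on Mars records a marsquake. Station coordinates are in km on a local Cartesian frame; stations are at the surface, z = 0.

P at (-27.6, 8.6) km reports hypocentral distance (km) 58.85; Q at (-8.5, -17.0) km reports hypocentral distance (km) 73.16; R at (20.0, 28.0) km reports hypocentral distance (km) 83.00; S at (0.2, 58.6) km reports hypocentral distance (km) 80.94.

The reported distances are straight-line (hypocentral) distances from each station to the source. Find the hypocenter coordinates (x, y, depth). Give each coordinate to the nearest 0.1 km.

Each station gives a sphere (x−x_i)² + (y−y_i)² + z² = d_i² (stations at z=0).
Subtracting the P sphere from Q and R: z² cancels, leaving linear equations in x and y:
38.2 x − 51.2 y = -2363.53
95.2 x + 38.8 y = -3077.40
Solving: x ≈ -39.215, y ≈ 16.905 km (keep extra digits for the depth step; rounded: -39.2, 16.9).
Then from the P sphere: z² = 58.85² − (x + 27.6)² − (y − 8.6)² with x = -39.215, y = 16.905, so z ≈ 57.092 ≈ 57.1 km.
Check against S (with the unrounded solution): distance 80.94 ≈ 80.94 km. ✓

x ≈ -39.2 km, y ≈ 16.9 km, depth ≈ 57.1 km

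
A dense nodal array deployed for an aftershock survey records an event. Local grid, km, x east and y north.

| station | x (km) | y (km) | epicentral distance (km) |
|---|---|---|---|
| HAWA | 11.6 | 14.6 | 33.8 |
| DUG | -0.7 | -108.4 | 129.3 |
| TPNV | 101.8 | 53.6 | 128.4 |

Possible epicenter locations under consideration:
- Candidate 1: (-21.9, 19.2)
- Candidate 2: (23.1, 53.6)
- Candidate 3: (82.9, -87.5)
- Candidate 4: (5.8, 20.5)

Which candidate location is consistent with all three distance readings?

Candidate 1

For each candidate, compare |candidate − station| to the reported distance:
Candidate 1: residuals HAWA 0.0, DUG 0.0, TPNV 0.0 → max 0.0 km
Candidate 2: residuals HAWA 6.9, DUG 34.4, TPNV 49.7 → max 49.7 km
Candidate 3: residuals HAWA 90.7, DUG 43.1, TPNV 14.0 → max 90.7 km
Candidate 4: residuals HAWA 25.5, DUG 0.2, TPNV 26.9 → max 26.9 km
Only Candidate 1 has all residuals ≈ 0.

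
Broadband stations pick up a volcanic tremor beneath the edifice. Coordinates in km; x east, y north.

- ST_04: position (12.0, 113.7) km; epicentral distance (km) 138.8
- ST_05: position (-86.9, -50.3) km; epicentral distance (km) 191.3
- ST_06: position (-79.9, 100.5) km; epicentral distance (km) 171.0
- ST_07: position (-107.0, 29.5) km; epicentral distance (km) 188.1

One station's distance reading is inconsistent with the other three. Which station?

ST_04

Solve using three stations at a time. Using ST_05, ST_06, ST_07 (subtract circle equations pairwise → linear system) gives (x, y) ≈ (80.4, 41.9).
Distances from that point to each station vs reported:
  ST_04: calculated 99.2 vs reported 138.8 → residual 39.6 km
  ST_05: calculated 191.0 vs reported 191.3 → residual 0.3 km
  ST_06: calculated 170.7 vs reported 171.0 → residual 0.3 km
  ST_07: calculated 187.8 vs reported 188.1 → residual 0.3 km
ST_05, ST_06, ST_07 are mutually consistent (residuals ≈ 0); ST_04 is off by 39.6 km.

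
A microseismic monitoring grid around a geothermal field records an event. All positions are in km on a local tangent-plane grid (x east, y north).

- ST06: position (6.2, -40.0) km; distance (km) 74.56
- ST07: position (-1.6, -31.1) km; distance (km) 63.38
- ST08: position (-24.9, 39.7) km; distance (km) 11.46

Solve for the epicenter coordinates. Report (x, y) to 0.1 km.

Circle about each station: (x − 6.2)² + (y + 40.0)² = 74.56²; (x + 1.6)² + (y + 31.1)² = 63.38²; (x + 24.9)² + (y − 39.7)² = 11.46².
Subtracting pairs of circle equations eliminates x²+y² and gives linear equations (the radical axes):
-15.6 x + 17.8 y = 873.50
-62.2 x + 159.4 y = 5985.52
Solving the 2×2 system: x ≈ -23.7, y ≈ 28.3 km.
Check against ST06 (with the unrounded x, y): √((x − 6.2)²+(y + 40.0)²) = 74.56 ≈ 74.56 km. ✓

(-23.7, 28.3)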